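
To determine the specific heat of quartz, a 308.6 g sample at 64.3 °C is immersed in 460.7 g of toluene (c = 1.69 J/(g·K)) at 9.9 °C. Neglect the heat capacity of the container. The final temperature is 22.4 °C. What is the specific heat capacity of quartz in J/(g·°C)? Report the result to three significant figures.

q_gained = (460.7 × 1.69) × (22.4 − 9.9) = 9732 J
q_lost = 308.6 × c × (64.3 − 22.4) = 12930.34 c
Set equal: c = 9732 / 12930.34 = 0.753 J/(g·°C)

c = 0.753 J/(g·°C)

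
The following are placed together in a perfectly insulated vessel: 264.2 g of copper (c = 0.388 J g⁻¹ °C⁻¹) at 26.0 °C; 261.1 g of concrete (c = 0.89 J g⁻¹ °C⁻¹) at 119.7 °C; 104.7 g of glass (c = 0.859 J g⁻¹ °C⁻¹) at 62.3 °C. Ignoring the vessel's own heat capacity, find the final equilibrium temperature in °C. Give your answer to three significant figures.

T_f = 84.9 °C

Σ mᵢcᵢ(T − Tᵢ) = 0  ⇒  T = Σ mᵢcᵢTᵢ / Σ mᵢcᵢ
Σ mᵢcᵢ = 264.2×0.388 + 261.1×0.89 + 104.7×0.859 = 424.8259
Σ mᵢcᵢTᵢ = 102.5096×26.0 + 232.379×119.7 + 89.9373×62.3 = 36084
T = 36084 / 424.8259 = 84.94 °C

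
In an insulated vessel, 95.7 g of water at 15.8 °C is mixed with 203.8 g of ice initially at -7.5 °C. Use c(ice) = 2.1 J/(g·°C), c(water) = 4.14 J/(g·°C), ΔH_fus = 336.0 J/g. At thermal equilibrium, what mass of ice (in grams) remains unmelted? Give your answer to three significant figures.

m_ice remaining = 195 g

Heat to warm all ice to 0 °C: 203.8×2.1×7.5 = 3209.9 J
Heat released by water cooling to 0 °C: 95.7×4.14×15.8 = 6259.9 J
6259.9 J < 3209.9 + 203.8×336.0 = 71686.7 J, so not all ice melts; final T = 0 °C.
Heat left for melting: 6259.9 − 3209.9 = 3050.0 J
Mass melted = 3050.0 / 336.0 = 9.077 g
Ice remaining = 203.8 − 9.077 = 194.723 g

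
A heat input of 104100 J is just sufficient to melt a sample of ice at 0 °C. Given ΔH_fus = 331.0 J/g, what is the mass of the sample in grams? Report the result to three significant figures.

m = 315 g

m = q / ΔH_fus = 104100 J / 331.0 J/g = 315 g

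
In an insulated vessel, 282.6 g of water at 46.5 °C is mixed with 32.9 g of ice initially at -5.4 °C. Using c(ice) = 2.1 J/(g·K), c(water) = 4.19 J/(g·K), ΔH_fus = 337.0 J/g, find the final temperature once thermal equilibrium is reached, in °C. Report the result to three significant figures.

T_f = 33.0 °C

Heat to bring ice to 0 °C and melt it: q₁ = 32.9×2.1×5.4 + 32.9×337.0 = 11460 J
Heat the water can supply cooling to 0 °C: 282.6×4.19×46.5 = 55060.4 J > q₁, so all ice melts.
Energy balance: 282.6×4.19×(46.5 − T) = 11460 + 32.9×4.19×(T − 0)
1184.094(46.5 − T) = 11460 + 137.851 T
55060.4 − 11460 = 1321.945 T
T = 43600.4 / 1321.945 = 32.98 °C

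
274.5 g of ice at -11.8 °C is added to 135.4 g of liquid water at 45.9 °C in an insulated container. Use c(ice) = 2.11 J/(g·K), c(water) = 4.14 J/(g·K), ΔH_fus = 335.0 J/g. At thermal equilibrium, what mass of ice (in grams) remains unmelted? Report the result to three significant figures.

Heat to warm all ice to 0 °C: 274.5×2.11×11.8 = 6834.5 J
Heat released by water cooling to 0 °C: 135.4×4.14×45.9 = 25730 J
25730 J < 6834.5 + 274.5×335.0 = 98792.0 J, so not all ice melts; final T = 0 °C.
Heat left for melting: 25730 − 6834.5 = 18895.5 J
Mass melted = 18895.5 / 335.0 = 56.40 g
Ice remaining = 274.5 − 56.40 = 218.10 g

m_ice remaining = 218 g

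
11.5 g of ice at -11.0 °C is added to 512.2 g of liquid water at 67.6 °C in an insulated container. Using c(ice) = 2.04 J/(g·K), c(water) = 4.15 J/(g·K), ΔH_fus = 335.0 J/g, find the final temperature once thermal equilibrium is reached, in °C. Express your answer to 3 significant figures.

T_f = 64.2 °C

Heat to bring ice to 0 °C and melt it: q₁ = 11.5×2.04×11.0 + 11.5×335.0 = 4110.6 J
Heat the water can supply cooling to 0 °C: 512.2×4.15×67.6 = 143693 J > q₁, so all ice melts.
Energy balance: 512.2×4.15×(67.6 − T) = 4110.6 + 11.5×4.15×(T − 0)
2125.63(67.6 − T) = 4110.6 + 47.725 T
143693 − 4110.6 = 2173.355 T
T = 139582.4 / 2173.355 = 64.22 °C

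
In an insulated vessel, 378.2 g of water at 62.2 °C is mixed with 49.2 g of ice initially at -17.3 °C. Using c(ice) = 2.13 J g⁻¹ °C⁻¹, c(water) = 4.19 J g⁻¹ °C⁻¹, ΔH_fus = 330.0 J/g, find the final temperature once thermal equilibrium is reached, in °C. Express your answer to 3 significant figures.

Heat to bring ice to 0 °C and melt it: q₁ = 49.2×2.13×17.3 + 49.2×330.0 = 18049 J
Heat the water can supply cooling to 0 °C: 378.2×4.19×62.2 = 98565.7 J > q₁, so all ice melts.
Energy balance: 378.2×4.19×(62.2 − T) = 18049 + 49.2×4.19×(T − 0)
1584.658(62.2 − T) = 18049 + 206.148 T
98565.7 − 18049 = 1790.806 T
T = 80516.7 / 1790.806 = 44.96 °C

T_f = 45.0 °C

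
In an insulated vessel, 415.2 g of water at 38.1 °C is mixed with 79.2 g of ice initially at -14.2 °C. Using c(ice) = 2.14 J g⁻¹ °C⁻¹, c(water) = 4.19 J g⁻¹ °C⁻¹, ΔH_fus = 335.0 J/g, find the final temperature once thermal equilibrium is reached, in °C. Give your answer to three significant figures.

T_f = 18.0 °C

Heat to bring ice to 0 °C and melt it: q₁ = 79.2×2.14×14.2 + 79.2×335.0 = 28939 J
Heat the water can supply cooling to 0 °C: 415.2×4.19×38.1 = 66282.1 J > q₁, so all ice melts.
Energy balance: 415.2×4.19×(38.1 − T) = 28939 + 79.2×4.19×(T − 0)
1739.688(38.1 − T) = 28939 + 331.848 T
66282.1 − 28939 = 2071.536 T
T = 37343.1 / 2071.536 = 18.03 °C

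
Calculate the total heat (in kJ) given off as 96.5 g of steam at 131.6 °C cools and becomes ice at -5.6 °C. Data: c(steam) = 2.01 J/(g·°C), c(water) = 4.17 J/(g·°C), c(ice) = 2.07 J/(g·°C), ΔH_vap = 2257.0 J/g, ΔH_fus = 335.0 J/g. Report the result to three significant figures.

q = 298 kJ

q1 (cool steam 131.6→100 °C): 96.5 × 2.01 × 31.6 = 6129 J
q2 (condense at 100 °C): 96.5 × 2257.0 = 217801 J
q3 (cool water 100→0 °C): 96.5 × 4.17 × 100.0 = 40241 J
q4 (freeze at 0 °C): 96.5 × 335.0 = 32328 J
q5 (cool ice 0→-5.6 °C): 96.5 × 2.07 × 5.6 = 1119 J
Total: 6129 + 217801 + 40241 + 32328 + 1119 = 297618 J = 298 kJ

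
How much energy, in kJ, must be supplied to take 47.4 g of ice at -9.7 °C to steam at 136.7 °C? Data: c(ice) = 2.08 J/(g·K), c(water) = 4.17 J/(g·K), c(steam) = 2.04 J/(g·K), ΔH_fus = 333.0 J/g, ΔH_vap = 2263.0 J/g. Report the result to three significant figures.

q1 (heat ice -9.7→0.0 °C): 47.4 × 2.08 × 9.7 = 956 J
q2 (melt at 0 °C): 47.4 × 333.0 = 15784 J
q3 (heat water 0.0→100.0 °C): 47.4 × 4.17 × 100.0 = 19766 J
q4 (vaporize at 100 °C): 47.4 × 2263.0 = 107266 J
q5 (heat steam 100.0→136.7 °C): 47.4 × 2.04 × 36.7 = 3549 J
Total: 956 + 15784 + 19766 + 107266 + 3549 = 147321 J = 147 kJ

q = 147 kJ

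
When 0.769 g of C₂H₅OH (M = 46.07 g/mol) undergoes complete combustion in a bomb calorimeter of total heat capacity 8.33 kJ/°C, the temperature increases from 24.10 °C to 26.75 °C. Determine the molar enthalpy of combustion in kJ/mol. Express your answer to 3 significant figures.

ΔH = -1320 kJ/mol

ΔT = 26.75 − 24.10 = 2.65 °C
q_cal = C_cal × ΔT = 8.33 × 2.65 = 22.0745 kJ
n = 0.769 / 46.07 = 0.01669 mol
q_rxn = −q_cal = -22.0745 kJ
ΔH = -22.0745 / 0.01669 = -1323 kJ/mol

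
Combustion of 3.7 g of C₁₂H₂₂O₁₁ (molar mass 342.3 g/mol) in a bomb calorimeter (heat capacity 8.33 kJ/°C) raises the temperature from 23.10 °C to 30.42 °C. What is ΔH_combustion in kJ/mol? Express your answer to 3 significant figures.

ΔH = -5640 kJ/mol

ΔT = 30.42 − 23.10 = 7.32 °C
q_cal = C_cal × ΔT = 8.33 × 7.32 = 60.9756 kJ
n = 3.7 / 342.3 = 0.01081 mol
q_rxn = −q_cal = -60.9756 kJ
ΔH = -60.9756 / 0.01081 = -5641 kJ/mol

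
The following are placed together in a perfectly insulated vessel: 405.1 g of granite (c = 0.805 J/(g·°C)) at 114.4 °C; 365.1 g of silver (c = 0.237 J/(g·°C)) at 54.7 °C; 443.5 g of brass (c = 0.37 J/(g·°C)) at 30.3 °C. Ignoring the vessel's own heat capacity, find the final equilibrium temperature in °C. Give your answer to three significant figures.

Σ mᵢcᵢ(T − Tᵢ) = 0  ⇒  T = Σ mᵢcᵢTᵢ / Σ mᵢcᵢ
Σ mᵢcᵢ = 405.1×0.805 + 365.1×0.237 + 443.5×0.37 = 576.7292
Σ mᵢcᵢTᵢ = 326.1055×114.4 + 86.5287×54.7 + 164.095×30.3 = 47012
T = 47012 / 576.7292 = 81.51 °C

T_f = 81.5 °C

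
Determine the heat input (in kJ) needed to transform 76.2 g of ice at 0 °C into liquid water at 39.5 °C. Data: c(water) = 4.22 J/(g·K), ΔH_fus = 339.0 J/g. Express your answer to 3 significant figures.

q = 38.5 kJ

q1 (melt at 0 °C): 76.2 × 339.0 = 25832 J
q2 (heat water 0.0→39.5 °C): 76.2 × 4.22 × 39.5 = 12702 J
Total: 25832 + 12702 = 38534 J = 38.5 kJ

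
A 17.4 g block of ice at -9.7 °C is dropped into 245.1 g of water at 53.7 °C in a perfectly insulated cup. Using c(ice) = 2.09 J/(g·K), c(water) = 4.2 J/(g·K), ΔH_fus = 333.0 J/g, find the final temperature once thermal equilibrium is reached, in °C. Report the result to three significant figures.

T_f = 44.6 °C

Heat to bring ice to 0 °C and melt it: q₁ = 17.4×2.09×9.7 + 17.4×333.0 = 6147.0 J
Heat the water can supply cooling to 0 °C: 245.1×4.2×53.7 = 55279.9 J > q₁, so all ice melts.
Energy balance: 245.1×4.2×(53.7 − T) = 6147.0 + 17.4×4.2×(T − 0)
1029.42(53.7 − T) = 6147.0 + 73.08 T
55279.9 − 6147.0 = 1102.50 T
T = 49132.9 / 1102.50 = 44.56 °C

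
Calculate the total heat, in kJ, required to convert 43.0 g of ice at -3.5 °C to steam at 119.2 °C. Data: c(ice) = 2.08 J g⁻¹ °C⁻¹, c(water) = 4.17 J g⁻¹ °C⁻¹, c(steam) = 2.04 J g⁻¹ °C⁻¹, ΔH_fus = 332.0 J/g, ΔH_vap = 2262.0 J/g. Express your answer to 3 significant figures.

q = 131 kJ

q1 (heat ice -3.5→0.0 °C): 43.0 × 2.08 × 3.5 = 313 J
q2 (melt at 0 °C): 43.0 × 332.0 = 14276 J
q3 (heat water 0.0→100.0 °C): 43.0 × 4.17 × 100.0 = 17931 J
q4 (vaporize at 100 °C): 43.0 × 2262.0 = 97266 J
q5 (heat steam 100.0→119.2 °C): 43.0 × 2.04 × 19.2 = 1684 J
Total: 313 + 14276 + 17931 + 97266 + 1684 = 131470 J = 131 kJ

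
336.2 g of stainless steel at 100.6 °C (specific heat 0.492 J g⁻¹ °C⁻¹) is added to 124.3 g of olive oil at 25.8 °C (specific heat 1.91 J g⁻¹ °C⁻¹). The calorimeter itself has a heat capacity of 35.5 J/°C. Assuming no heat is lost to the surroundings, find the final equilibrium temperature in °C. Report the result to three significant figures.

T_f = 54.0 °C

Heat lost by stainless steel = heat gained by olive oil + calorimeter.
(336.2)(0.492)(100.6 − T) = [(124.3)(1.91) + 35.5](T − 25.8)
165.4104 (100.6 − T) = 272.913 (T − 25.8)
16640 − 165.4104 T = 272.913 T − 7041.2
23681.2 = 438.3234 T
T = 54.03 °C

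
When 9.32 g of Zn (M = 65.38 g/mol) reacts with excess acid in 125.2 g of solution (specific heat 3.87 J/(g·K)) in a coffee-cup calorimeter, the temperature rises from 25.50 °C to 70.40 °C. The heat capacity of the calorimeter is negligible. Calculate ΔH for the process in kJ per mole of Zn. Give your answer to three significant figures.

ΔH = -153 kJ/mol

|ΔT| = |70.40 − 25.50| = 44.90 °C
|q_surr| = (125.2 × 3.87) × 44.90 = 484.524 × 44.90 = 21760 J
n(Zn) = 9.32 / 65.38 = 0.1426 mol
Temperature rose, so q_rxn = −|q_surr| = -21.76 kJ
ΔH = q_rxn / n = -152.6 kJ/mol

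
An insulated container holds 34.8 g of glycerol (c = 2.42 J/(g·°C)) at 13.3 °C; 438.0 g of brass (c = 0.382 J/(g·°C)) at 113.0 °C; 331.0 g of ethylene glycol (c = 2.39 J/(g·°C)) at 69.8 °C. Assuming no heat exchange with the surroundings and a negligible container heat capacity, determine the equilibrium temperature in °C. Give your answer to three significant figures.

Σ mᵢcᵢ(T − Tᵢ) = 0  ⇒  T = Σ mᵢcᵢTᵢ / Σ mᵢcᵢ
Σ mᵢcᵢ = 34.8×2.42 + 438.0×0.382 + 331.0×2.39 = 1042.622
Σ mᵢcᵢTᵢ = 84.216×13.3 + 167.316×113.0 + 791.09×69.8 = 75245
T = 75245 / 1042.622 = 72.17 °C

T_f = 72.2 °C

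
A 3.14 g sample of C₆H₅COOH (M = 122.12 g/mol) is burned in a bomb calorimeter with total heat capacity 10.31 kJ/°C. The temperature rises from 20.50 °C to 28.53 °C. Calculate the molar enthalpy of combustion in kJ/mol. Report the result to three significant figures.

ΔT = 28.53 − 20.50 = 8.03 °C
q_cal = C_cal × ΔT = 10.31 × 8.03 = 82.7893 kJ
n = 3.14 / 122.12 = 0.02571 mol
q_rxn = −q_cal = -82.7893 kJ
ΔH = -82.7893 / 0.02571 = -3220 kJ/mol

ΔH = -3220 kJ/mol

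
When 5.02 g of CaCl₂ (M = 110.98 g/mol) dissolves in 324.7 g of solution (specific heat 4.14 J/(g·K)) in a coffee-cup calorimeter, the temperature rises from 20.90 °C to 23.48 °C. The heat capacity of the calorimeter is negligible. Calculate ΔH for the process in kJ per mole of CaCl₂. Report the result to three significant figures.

ΔH = -76.7 kJ/mol

|ΔT| = |23.48 − 20.90| = 2.58 °C
|q_surr| = (324.7 × 4.14) × 2.58 = 1344.258 × 2.58 = 3468 J
n(CaCl₂) = 5.02 / 110.98 = 0.04523 mol
Temperature rose, so q_rxn = −|q_surr| = -3.468 kJ
ΔH = q_rxn / n = -76.67 kJ/mol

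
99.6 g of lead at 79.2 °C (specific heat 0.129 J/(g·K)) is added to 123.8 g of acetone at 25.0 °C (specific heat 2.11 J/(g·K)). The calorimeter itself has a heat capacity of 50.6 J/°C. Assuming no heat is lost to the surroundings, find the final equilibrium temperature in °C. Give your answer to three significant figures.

Heat lost by lead = heat gained by acetone + calorimeter.
(99.6)(0.129)(79.2 − T) = [(123.8)(2.11) + 50.6](T − 25.0)
12.8484 (79.2 − T) = 311.818 (T − 25.0)
1017.6 − 12.8484 T = 311.818 T − 7795.5
8813.1 = 324.6664 T
T = 27.145 °C

T_f = 27.1 °C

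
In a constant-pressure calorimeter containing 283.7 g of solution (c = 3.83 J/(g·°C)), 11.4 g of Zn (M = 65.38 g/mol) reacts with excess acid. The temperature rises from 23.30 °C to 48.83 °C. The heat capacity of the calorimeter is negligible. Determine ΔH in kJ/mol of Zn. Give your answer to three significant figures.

|ΔT| = |48.83 − 23.30| = 25.53 °C
|q_surr| = (283.7 × 3.83) × 25.53 = 1086.571 × 25.53 = 27740 J
n(Zn) = 11.4 / 65.38 = 0.1744 mol
Temperature rose, so q_rxn = −|q_surr| = -27.74 kJ
ΔH = q_rxn / n = -159.1 kJ/mol

ΔH = -159 kJ/mol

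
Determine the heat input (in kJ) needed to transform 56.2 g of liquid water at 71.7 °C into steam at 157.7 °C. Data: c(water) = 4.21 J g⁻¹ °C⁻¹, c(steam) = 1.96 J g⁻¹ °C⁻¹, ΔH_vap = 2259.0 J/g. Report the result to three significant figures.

q = 140 kJ

q1 (heat water 71.7→100.0 °C): 56.2 × 4.21 × 28.3 = 6696 J
q2 (vaporize at 100 °C): 56.2 × 2259.0 = 126956 J
q3 (heat steam 100.0→157.7 °C): 56.2 × 1.96 × 57.7 = 6356 J
Total: 6696 + 126956 + 6356 = 140008 J = 140 kJ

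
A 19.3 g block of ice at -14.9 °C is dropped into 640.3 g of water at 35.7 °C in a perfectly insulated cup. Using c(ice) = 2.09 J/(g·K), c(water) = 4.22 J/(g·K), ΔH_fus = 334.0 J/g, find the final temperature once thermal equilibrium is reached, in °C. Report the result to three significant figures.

Heat to bring ice to 0 °C and melt it: q₁ = 19.3×2.09×14.9 + 19.3×334.0 = 7047.2 J
Heat the water can supply cooling to 0 °C: 640.3×4.22×35.7 = 96463.8 J > q₁, so all ice melts.
Energy balance: 640.3×4.22×(35.7 − T) = 7047.2 + 19.3×4.22×(T − 0)
2702.066(35.7 − T) = 7047.2 + 81.446 T
96463.8 − 7047.2 = 2783.512 T
T = 89416.6 / 2783.512 = 32.12 °C

T_f = 32.1 °C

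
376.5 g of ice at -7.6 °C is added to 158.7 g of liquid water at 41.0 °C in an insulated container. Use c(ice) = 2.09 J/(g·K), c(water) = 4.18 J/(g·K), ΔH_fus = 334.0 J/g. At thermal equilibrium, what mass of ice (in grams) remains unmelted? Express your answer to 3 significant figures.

Heat to warm all ice to 0 °C: 376.5×2.09×7.6 = 5980.3 J
Heat released by water cooling to 0 °C: 158.7×4.18×41.0 = 27198 J
27198 J < 5980.3 + 376.5×334.0 = 131731.3 J, so not all ice melts; final T = 0 °C.
Heat left for melting: 27198 − 5980.3 = 21217.7 J
Mass melted = 21217.7 / 334.0 = 63.53 g
Ice remaining = 376.5 − 63.53 = 312.97 g

m_ice remaining = 313 g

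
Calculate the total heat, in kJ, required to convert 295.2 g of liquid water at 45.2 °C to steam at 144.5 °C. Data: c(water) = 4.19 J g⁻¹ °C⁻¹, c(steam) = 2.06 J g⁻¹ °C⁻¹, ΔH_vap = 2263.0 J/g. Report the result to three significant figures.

q1 (heat water 45.2→100.0 °C): 295.2 × 4.19 × 54.8 = 67781 J
q2 (vaporize at 100 °C): 295.2 × 2263.0 = 668038 J
q3 (heat steam 100.0→144.5 °C): 295.2 × 2.06 × 44.5 = 27061 J
Total: 67781 + 668038 + 27061 = 762880 J = 763 kJ

q = 763 kJ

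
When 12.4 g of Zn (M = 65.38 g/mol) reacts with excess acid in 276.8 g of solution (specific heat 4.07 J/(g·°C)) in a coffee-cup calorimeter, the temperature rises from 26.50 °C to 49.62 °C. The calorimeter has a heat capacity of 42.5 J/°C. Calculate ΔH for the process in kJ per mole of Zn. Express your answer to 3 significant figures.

ΔH = -143 kJ/mol

|ΔT| = |49.62 − 26.50| = 23.12 °C
|q_surr| = (276.8 × 4.07 + 42.5) × 23.12 = 1169.076 × 23.12 = 27029 J
n(Zn) = 12.4 / 65.38 = 0.18966 mol
Temperature rose, so q_rxn = −|q_surr| = -27.029 kJ
ΔH = q_rxn / n = -142.5 kJ/mol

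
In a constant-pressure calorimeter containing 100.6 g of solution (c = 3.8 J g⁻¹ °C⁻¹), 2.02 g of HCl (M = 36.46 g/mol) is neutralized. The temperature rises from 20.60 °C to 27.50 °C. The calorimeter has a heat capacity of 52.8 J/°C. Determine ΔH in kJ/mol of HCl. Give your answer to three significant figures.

ΔH = -54.2 kJ/mol

|ΔT| = |27.50 − 20.60| = 6.90 °C
|q_surr| = (100.6 × 3.8 + 52.8) × 6.90 = 435.08 × 6.90 = 3002 J
n(HCl) = 2.02 / 36.46 = 0.05540 mol
Temperature rose, so q_rxn = −|q_surr| = -3.002 kJ
ΔH = q_rxn / n = -54.19 kJ/mol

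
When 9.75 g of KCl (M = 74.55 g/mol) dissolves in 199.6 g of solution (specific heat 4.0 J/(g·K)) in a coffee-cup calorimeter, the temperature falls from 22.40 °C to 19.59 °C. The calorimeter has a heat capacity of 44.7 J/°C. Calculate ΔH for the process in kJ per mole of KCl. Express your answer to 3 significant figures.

ΔH = 18.1 kJ/mol

|ΔT| = |19.59 − 22.40| = 2.81 °C
|q_surr| = (199.6 × 4.0 + 44.7) × 2.81 = 843.1 × 2.81 = 2369 J
n(KCl) = 9.75 / 74.55 = 0.1308 mol
Temperature fell, so q_rxn = +|q_surr| = 2.369 kJ
ΔH = q_rxn / n = 18.11 kJ/mol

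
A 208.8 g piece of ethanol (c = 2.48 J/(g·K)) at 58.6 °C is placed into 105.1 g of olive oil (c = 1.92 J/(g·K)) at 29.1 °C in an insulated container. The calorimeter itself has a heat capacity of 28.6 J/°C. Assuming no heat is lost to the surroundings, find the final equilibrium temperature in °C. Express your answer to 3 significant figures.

Heat lost by ethanol = heat gained by olive oil + calorimeter.
(208.8)(2.48)(58.6 − T) = [(105.1)(1.92) + 28.6](T − 29.1)
517.824 (58.6 − T) = 230.392 (T − 29.1)
30344 − 517.824 T = 230.392 T − 6704.4
37048.4 = 748.216 T
T = 49.52 °C

T_f = 49.5 °C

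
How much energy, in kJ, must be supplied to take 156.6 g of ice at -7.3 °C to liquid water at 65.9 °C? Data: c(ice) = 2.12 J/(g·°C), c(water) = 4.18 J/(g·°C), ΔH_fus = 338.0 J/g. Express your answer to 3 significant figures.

q = 98.5 kJ

q1 (heat ice -7.3→0.0 °C): 156.6 × 2.12 × 7.3 = 2424 J
q2 (melt at 0 °C): 156.6 × 338.0 = 52931 J
q3 (heat water 0.0→65.9 °C): 156.6 × 4.18 × 65.9 = 43137 J
Total: 2424 + 52931 + 43137 = 98492 J = 98.5 kJ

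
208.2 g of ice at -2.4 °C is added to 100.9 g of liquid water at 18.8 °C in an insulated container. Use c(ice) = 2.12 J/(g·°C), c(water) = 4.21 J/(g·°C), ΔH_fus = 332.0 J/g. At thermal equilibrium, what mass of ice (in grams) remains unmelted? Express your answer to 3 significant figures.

Heat to warm all ice to 0 °C: 208.2×2.12×2.4 = 1059.3 J
Heat released by water cooling to 0 °C: 100.9×4.21×18.8 = 7986.0 J
7986.0 J < 1059.3 + 208.2×332.0 = 70181.7 J, so not all ice melts; final T = 0 °C.
Heat left for melting: 7986.0 − 1059.3 = 6926.7 J
Mass melted = 6926.7 / 332.0 = 20.86 g
Ice remaining = 208.2 − 20.86 = 187.34 g

m_ice remaining = 187 g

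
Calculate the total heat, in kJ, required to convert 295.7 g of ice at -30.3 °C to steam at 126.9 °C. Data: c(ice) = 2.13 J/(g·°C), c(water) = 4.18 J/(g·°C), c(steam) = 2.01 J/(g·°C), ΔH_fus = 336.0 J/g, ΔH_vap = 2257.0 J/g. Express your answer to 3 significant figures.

q = 925 kJ

q1 (heat ice -30.3→0.0 °C): 295.7 × 2.13 × 30.3 = 19084 J
q2 (melt at 0 °C): 295.7 × 336.0 = 99355 J
q3 (heat water 0.0→100.0 °C): 295.7 × 4.18 × 100.0 = 123603 J
q4 (vaporize at 100 °C): 295.7 × 2257.0 = 667395 J
q5 (heat steam 100.0→126.9 °C): 295.7 × 2.01 × 26.9 = 15988 J
Total: 19084 + 99355 + 123603 + 667395 + 15988 = 925425 J = 925 kJ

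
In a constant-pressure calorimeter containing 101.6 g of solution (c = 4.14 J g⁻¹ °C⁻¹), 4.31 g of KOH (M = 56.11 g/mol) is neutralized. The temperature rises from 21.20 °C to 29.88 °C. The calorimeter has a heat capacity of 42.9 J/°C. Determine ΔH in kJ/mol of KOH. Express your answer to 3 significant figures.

|ΔT| = |29.88 − 21.20| = 8.68 °C
|q_surr| = (101.6 × 4.14 + 42.9) × 8.68 = 463.524 × 8.68 = 4023 J
n(KOH) = 4.31 / 56.11 = 0.07681 mol
Temperature rose, so q_rxn = −|q_surr| = -4.023 kJ
ΔH = q_rxn / n = -52.38 kJ/mol

ΔH = -52.4 kJ/mol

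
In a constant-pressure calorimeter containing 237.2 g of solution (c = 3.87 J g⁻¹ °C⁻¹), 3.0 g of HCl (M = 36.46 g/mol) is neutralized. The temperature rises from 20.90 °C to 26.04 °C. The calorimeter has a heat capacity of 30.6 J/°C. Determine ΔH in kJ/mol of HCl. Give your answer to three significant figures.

ΔH = -59.3 kJ/mol

|ΔT| = |26.04 − 20.90| = 5.14 °C
|q_surr| = (237.2 × 3.87 + 30.6) × 5.14 = 948.564 × 5.14 = 4876 J
n(HCl) = 3.0 / 36.46 = 0.08228 mol
Temperature rose, so q_rxn = −|q_surr| = -4.876 kJ
ΔH = q_rxn / n = -59.26 kJ/mol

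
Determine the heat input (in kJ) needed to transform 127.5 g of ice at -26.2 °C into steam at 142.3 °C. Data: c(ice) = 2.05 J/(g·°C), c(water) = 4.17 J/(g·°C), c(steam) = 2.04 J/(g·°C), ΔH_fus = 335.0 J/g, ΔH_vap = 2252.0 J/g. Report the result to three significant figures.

q = 401 kJ

q1 (heat ice -26.2→0.0 °C): 127.5 × 2.05 × 26.2 = 6848 J
q2 (melt at 0 °C): 127.5 × 335.0 = 42713 J
q3 (heat water 0.0→100.0 °C): 127.5 × 4.17 × 100.0 = 53168 J
q4 (vaporize at 100 °C): 127.5 × 2252.0 = 287130 J
q5 (heat steam 100.0→142.3 °C): 127.5 × 2.04 × 42.3 = 11002 J
Total: 6848 + 42713 + 53168 + 287130 + 11002 = 400861 J = 401 kJ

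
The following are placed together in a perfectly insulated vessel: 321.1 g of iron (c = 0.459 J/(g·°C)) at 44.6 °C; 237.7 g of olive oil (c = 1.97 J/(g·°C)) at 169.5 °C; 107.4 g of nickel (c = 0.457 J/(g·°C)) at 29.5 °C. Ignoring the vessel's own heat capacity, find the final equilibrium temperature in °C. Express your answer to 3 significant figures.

Σ mᵢcᵢ(T − Tᵢ) = 0  ⇒  T = Σ mᵢcᵢTᵢ / Σ mᵢcᵢ
Σ mᵢcᵢ = 321.1×0.459 + 237.7×1.97 + 107.4×0.457 = 664.7357
Σ mᵢcᵢTᵢ = 147.3849×44.6 + 468.269×169.5 + 49.0818×29.5 = 87393
T = 87393 / 664.7357 = 131.47 °C

T_f = 131 °C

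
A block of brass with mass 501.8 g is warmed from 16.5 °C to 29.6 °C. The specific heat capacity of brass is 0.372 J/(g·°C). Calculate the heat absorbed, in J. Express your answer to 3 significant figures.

q = 2450 J

q = m c ΔT = 501.8 × 0.372 × (29.6 − 16.5)
q = 501.8 × 0.372 × 13.1 = 2445 J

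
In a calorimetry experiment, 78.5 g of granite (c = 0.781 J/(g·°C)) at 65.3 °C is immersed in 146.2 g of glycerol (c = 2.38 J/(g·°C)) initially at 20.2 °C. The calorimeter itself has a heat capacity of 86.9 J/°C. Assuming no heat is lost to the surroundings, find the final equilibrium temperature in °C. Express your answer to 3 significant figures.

T_f = 25.8 °C

Heat lost by granite = heat gained by glycerol + calorimeter.
(78.5)(0.781)(65.3 − T) = [(146.2)(2.38) + 86.9](T − 20.2)
61.3085 (65.3 − T) = 434.856 (T − 20.2)
4003.4 − 61.3085 T = 434.856 T − 8784.1
12787.5 = 496.1645 T
T = 25.77 °C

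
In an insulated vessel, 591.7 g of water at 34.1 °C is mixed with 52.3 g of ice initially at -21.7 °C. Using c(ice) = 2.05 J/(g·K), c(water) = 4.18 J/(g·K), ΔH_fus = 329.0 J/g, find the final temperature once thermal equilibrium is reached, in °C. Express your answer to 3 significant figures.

T_f = 24.1 °C

Heat to bring ice to 0 °C and melt it: q₁ = 52.3×2.05×21.7 + 52.3×329.0 = 19533 J
Heat the water can supply cooling to 0 °C: 591.7×4.18×34.1 = 84339.7 J > q₁, so all ice melts.
Energy balance: 591.7×4.18×(34.1 − T) = 19533 + 52.3×4.18×(T − 0)
2473.306(34.1 − T) = 19533 + 218.614 T
84339.7 − 19533 = 2691.920 T
T = 64806.7 / 2691.920 = 24.07 °C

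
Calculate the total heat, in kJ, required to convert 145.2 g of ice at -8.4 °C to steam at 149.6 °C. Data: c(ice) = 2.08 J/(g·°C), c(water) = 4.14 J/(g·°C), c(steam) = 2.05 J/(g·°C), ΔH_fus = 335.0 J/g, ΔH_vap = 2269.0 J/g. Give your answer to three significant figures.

q1 (heat ice -8.4→0.0 °C): 145.2 × 2.08 × 8.4 = 2537 J
q2 (melt at 0 °C): 145.2 × 335.0 = 48642 J
q3 (heat water 0.0→100.0 °C): 145.2 × 4.14 × 100.0 = 60113 J
q4 (vaporize at 100 °C): 145.2 × 2269.0 = 329459 J
q5 (heat steam 100.0→149.6 °C): 145.2 × 2.05 × 49.6 = 14764 J
Total: 2537 + 48642 + 60113 + 329459 + 14764 = 455515 J = 456 kJ

q = 456 kJ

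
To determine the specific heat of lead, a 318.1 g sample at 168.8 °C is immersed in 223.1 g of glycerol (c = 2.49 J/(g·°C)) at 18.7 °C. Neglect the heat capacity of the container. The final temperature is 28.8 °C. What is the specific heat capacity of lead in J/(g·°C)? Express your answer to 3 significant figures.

c = 0.126 J/(g·°C)

q_gained = (223.1 × 2.49) × (28.8 − 18.7) = 5611 J
q_lost = 318.1 × c × (168.8 − 28.8) = 44534 c
Set equal: c = 5611 / 44534 = 0.126 J/(g·°C)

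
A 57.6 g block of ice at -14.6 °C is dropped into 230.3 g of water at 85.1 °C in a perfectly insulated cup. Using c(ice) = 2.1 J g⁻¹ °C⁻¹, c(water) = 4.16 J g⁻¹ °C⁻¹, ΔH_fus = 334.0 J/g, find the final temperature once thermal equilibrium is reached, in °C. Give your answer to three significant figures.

Heat to bring ice to 0 °C and melt it: q₁ = 57.6×2.1×14.6 + 57.6×334.0 = 21004 J
Heat the water can supply cooling to 0 °C: 230.3×4.16×85.1 = 81529.9 J > q₁, so all ice melts.
Energy balance: 230.3×4.16×(85.1 − T) = 21004 + 57.6×4.16×(T − 0)
958.048(85.1 − T) = 21004 + 239.616 T
81529.9 − 21004 = 1197.664 T
T = 60525.9 / 1197.664 = 50.54 °C

T_f = 50.5 °C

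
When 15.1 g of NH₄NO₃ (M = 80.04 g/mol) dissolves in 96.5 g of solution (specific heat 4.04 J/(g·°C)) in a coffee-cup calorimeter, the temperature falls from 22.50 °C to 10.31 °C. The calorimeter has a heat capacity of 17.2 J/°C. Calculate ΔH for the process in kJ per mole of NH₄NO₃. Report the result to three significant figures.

ΔH = 26.3 kJ/mol

|ΔT| = |10.31 − 22.50| = 12.19 °C
|q_surr| = (96.5 × 4.04 + 17.2) × 12.19 = 407.06 × 12.19 = 4962 J
n(NH₄NO₃) = 15.1 / 80.04 = 0.1887 mol
Temperature fell, so q_rxn = +|q_surr| = 4.962 kJ
ΔH = q_rxn / n = 26.30 kJ/mol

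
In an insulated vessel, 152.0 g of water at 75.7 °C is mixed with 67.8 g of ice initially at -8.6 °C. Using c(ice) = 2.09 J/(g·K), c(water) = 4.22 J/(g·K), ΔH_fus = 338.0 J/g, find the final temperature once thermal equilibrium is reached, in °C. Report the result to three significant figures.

Heat to bring ice to 0 °C and melt it: q₁ = 67.8×2.09×8.6 + 67.8×338.0 = 24135 J
Heat the water can supply cooling to 0 °C: 152.0×4.22×75.7 = 48557.0 J > q₁, so all ice melts.
Energy balance: 152.0×4.22×(75.7 − T) = 24135 + 67.8×4.22×(T − 0)
641.44(75.7 − T) = 24135 + 286.116 T
48557.0 − 24135 = 927.556 T
T = 24422.0 / 927.556 = 26.33 °C

T_f = 26.3 °C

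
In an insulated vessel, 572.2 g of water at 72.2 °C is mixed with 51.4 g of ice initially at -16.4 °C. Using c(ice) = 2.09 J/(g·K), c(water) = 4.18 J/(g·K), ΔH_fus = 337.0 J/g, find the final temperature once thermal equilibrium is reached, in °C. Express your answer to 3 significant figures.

T_f = 58.9 °C

Heat to bring ice to 0 °C and melt it: q₁ = 51.4×2.09×16.4 + 51.4×337.0 = 19084 J
Heat the water can supply cooling to 0 °C: 572.2×4.18×72.2 = 172688 J > q₁, so all ice melts.
Energy balance: 572.2×4.18×(72.2 − T) = 19084 + 51.4×4.18×(T − 0)
2391.796(72.2 − T) = 19084 + 214.852 T
172688 − 19084 = 2606.648 T
T = 153604 / 2606.648 = 58.93 °C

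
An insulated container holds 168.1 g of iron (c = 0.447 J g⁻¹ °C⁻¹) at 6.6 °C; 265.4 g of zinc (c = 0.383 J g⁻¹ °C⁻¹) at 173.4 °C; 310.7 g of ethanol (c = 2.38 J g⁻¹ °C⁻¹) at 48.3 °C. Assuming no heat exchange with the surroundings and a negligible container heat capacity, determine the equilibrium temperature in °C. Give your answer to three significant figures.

Σ mᵢcᵢ(T − Tᵢ) = 0  ⇒  T = Σ mᵢcᵢTᵢ / Σ mᵢcᵢ
Σ mᵢcᵢ = 168.1×0.447 + 265.4×0.383 + 310.7×2.38 = 916.2549
Σ mᵢcᵢTᵢ = 75.1407×6.6 + 101.6482×173.4 + 739.466×48.3 = 53838
T = 53838 / 916.2549 = 58.76 °C

T_f = 58.8 °C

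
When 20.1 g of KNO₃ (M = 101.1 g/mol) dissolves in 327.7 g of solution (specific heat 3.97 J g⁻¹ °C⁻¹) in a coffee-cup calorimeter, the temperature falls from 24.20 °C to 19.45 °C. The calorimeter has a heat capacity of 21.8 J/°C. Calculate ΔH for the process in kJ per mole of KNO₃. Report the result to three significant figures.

|ΔT| = |19.45 − 24.20| = 4.75 °C
|q_surr| = (327.7 × 3.97 + 21.8) × 4.75 = 1322.769 × 4.75 = 6283 J
n(KNO₃) = 20.1 / 101.1 = 0.1988 mol
Temperature fell, so q_rxn = +|q_surr| = 6.283 kJ
ΔH = q_rxn / n = 31.60 kJ/mol

ΔH = 31.6 kJ/mol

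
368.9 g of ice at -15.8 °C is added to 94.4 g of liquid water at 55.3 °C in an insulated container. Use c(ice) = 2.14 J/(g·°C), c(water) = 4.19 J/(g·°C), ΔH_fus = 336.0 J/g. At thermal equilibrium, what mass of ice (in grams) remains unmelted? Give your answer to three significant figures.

m_ice remaining = 341 g

Heat to warm all ice to 0 °C: 368.9×2.14×15.8 = 12473 J
Heat released by water cooling to 0 °C: 94.4×4.19×55.3 = 21873 J
21873 J < 12473 + 368.9×336.0 = 136423.4 J, so not all ice melts; final T = 0 °C.
Heat left for melting: 21873 − 12473 = 9400 J
Mass melted = 9400 / 336.0 = 27.98 g
Ice remaining = 368.9 − 27.98 = 340.92 g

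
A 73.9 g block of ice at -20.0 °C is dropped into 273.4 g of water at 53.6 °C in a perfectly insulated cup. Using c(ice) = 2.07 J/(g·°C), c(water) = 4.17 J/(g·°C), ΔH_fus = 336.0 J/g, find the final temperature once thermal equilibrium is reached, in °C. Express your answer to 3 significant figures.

Heat to bring ice to 0 °C and melt it: q₁ = 73.9×2.07×20.0 + 73.9×336.0 = 27890 J
Heat the water can supply cooling to 0 °C: 273.4×4.17×53.6 = 61108.2 J > q₁, so all ice melts.
Energy balance: 273.4×4.17×(53.6 − T) = 27890 + 73.9×4.17×(T − 0)
1140.078(53.6 − T) = 27890 + 308.163 T
61108.2 − 27890 = 1448.241 T
T = 33218.2 / 1448.241 = 22.94 °C

T_f = 22.9 °C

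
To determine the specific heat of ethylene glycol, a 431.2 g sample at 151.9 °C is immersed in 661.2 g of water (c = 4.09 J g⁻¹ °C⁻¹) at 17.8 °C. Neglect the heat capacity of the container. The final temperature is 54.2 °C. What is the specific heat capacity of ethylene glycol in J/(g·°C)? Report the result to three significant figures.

c = 2.34 J/(g·°C)

q_gained = (661.2 × 4.09) × (54.2 − 17.8) = 98440 J
q_lost = 431.2 × c × (151.9 − 54.2) = 42128.24 c
Set equal: c = 98440 / 42128.24 = 2.34 J/(g·°C)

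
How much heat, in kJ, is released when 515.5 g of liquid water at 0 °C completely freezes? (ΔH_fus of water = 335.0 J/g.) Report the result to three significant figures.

q = 173 kJ

q = m × ΔH_fus = 515.5 × 335.0 = 172700 J = 173 kJ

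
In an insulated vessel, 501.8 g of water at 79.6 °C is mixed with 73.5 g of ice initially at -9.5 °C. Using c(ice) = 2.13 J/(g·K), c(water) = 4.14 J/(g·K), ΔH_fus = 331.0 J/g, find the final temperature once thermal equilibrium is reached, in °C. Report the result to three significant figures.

T_f = 58.6 °C

Heat to bring ice to 0 °C and melt it: q₁ = 73.5×2.13×9.5 + 73.5×331.0 = 25816 J
Heat the water can supply cooling to 0 °C: 501.8×4.14×79.6 = 165365 J > q₁, so all ice melts.
Energy balance: 501.8×4.14×(79.6 − T) = 25816 + 73.5×4.14×(T − 0)
2077.452(79.6 − T) = 25816 + 304.29 T
165365 − 25816 = 2381.742 T
T = 139549 / 2381.742 = 58.59 °C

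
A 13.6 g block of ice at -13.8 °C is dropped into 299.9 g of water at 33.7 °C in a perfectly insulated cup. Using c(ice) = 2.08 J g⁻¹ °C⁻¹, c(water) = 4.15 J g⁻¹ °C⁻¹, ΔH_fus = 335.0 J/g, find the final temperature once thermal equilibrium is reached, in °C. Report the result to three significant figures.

Heat to bring ice to 0 °C and melt it: q₁ = 13.6×2.08×13.8 + 13.6×335.0 = 4946.4 J
Heat the water can supply cooling to 0 °C: 299.9×4.15×33.7 = 41942.5 J > q₁, so all ice melts.
Energy balance: 299.9×4.15×(33.7 − T) = 4946.4 + 13.6×4.15×(T − 0)
1244.585(33.7 − T) = 4946.4 + 56.44 T
41942.5 − 4946.4 = 1301.025 T
T = 36996.1 / 1301.025 = 28.44 °C

T_f = 28.4 °C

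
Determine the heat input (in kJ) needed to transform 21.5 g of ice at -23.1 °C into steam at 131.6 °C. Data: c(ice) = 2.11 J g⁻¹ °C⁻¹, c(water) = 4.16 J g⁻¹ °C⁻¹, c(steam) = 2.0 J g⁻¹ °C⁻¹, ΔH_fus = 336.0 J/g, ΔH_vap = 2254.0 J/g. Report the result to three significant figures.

q1 (heat ice -23.1→0.0 °C): 21.5 × 2.11 × 23.1 = 1048 J
q2 (melt at 0 °C): 21.5 × 336.0 = 7224 J
q3 (heat water 0.0→100.0 °C): 21.5 × 4.16 × 100.0 = 8944 J
q4 (vaporize at 100 °C): 21.5 × 2254.0 = 48461 J
q5 (heat steam 100.0→131.6 °C): 21.5 × 2.0 × 31.6 = 1359 J
Total: 1048 + 7224 + 8944 + 48461 + 1359 = 67036 J = 67.0 kJ

q = 67.0 kJ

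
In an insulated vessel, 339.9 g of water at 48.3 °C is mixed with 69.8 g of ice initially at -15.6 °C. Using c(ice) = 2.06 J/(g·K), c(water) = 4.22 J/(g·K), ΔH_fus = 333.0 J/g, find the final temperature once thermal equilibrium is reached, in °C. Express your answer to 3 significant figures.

Heat to bring ice to 0 °C and melt it: q₁ = 69.8×2.06×15.6 + 69.8×333.0 = 25486 J
Heat the water can supply cooling to 0 °C: 339.9×4.22×48.3 = 69280.5 J > q₁, so all ice melts.
Energy balance: 339.9×4.22×(48.3 − T) = 25486 + 69.8×4.22×(T − 0)
1434.378(48.3 − T) = 25486 + 294.556 T
69280.5 − 25486 = 1728.934 T
T = 43794.5 / 1728.934 = 25.33 °C

T_f = 25.3 °C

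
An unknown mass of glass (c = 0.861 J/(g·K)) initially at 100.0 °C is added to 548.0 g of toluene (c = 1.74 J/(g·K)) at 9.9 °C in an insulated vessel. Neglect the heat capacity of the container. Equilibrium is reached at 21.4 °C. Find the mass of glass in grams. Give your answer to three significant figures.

m = 162 g

q_gained = (548.0 × 1.74) × (21.4 − 9.9) = 10970 J
q_lost = m × 0.861 × (100.0 − 21.4) = 67.6746 m
m = 10970 / 67.6746 = 162 g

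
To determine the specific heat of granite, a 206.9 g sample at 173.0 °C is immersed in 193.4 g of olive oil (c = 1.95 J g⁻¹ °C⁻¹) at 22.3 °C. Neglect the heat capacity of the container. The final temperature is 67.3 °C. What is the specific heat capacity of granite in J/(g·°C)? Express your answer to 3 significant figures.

q_gained = (193.4 × 1.95) × (67.3 − 22.3) = 16970 J
q_lost = 206.9 × c × (173.0 − 67.3) = 21869.33 c
Set equal: c = 16970 / 21869.33 = 0.776 J/(g·°C)

c = 0.776 J/(g·°C)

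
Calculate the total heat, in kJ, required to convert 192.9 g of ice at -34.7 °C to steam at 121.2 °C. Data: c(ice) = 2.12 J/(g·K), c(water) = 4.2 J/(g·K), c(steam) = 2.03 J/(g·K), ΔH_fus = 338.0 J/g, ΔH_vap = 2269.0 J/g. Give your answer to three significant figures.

q = 606 kJ

q1 (heat ice -34.7→0.0 °C): 192.9 × 2.12 × 34.7 = 14190 J
q2 (melt at 0 °C): 192.9 × 338.0 = 65200 J
q3 (heat water 0.0→100.0 °C): 192.9 × 4.2 × 100.0 = 81018 J
q4 (vaporize at 100 °C): 192.9 × 2269.0 = 437690 J
q5 (heat steam 100.0→121.2 °C): 192.9 × 2.03 × 21.2 = 8302 J
Total: 14190 + 65200 + 81018 + 437690 + 8302 = 606400 J = 606 kJ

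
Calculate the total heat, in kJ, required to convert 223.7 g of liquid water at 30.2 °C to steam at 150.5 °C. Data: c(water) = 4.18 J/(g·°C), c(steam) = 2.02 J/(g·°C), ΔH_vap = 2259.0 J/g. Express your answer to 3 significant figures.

q1 (heat water 30.2→100.0 °C): 223.7 × 4.18 × 69.8 = 65268 J
q2 (vaporize at 100 °C): 223.7 × 2259.0 = 505338 J
q3 (heat steam 100.0→150.5 °C): 223.7 × 2.02 × 50.5 = 22820 J
Total: 65268 + 505338 + 22820 = 593426 J = 593 kJ

q = 593 kJ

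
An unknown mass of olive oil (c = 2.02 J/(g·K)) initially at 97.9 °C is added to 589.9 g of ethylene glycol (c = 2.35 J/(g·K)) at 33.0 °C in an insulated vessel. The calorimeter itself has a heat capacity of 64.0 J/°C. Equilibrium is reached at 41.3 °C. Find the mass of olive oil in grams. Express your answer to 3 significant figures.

q_gained = (589.9 × 2.35 + 64.0) × (41.3 − 33.0) = 12040 J
q_lost = m × 2.02 × (97.9 − 41.3) = 114.332 m
m = 12040 / 114.332 = 105 g

m = 105 g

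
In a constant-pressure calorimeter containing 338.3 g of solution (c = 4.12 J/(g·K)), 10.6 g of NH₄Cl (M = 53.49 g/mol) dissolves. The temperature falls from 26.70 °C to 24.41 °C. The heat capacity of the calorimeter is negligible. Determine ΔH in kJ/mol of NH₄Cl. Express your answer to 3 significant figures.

ΔH = 16.1 kJ/mol

|ΔT| = |24.41 − 26.70| = 2.29 °C
|q_surr| = (338.3 × 4.12) × 2.29 = 1393.796 × 2.29 = 3192 J
n(NH₄Cl) = 10.6 / 53.49 = 0.1982 mol
Temperature fell, so q_rxn = +|q_surr| = 3.192 kJ
ΔH = q_rxn / n = 16.10 kJ/mol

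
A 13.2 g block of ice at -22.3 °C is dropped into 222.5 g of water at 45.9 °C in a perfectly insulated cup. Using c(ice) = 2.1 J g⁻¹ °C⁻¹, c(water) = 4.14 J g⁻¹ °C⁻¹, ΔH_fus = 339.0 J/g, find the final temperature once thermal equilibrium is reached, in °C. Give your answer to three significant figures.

T_f = 38.1 °C

Heat to bring ice to 0 °C and melt it: q₁ = 13.2×2.1×22.3 + 13.2×339.0 = 5093.0 J
Heat the water can supply cooling to 0 °C: 222.5×4.14×45.9 = 42280.8 J > q₁, so all ice melts.
Energy balance: 222.5×4.14×(45.9 − T) = 5093.0 + 13.2×4.14×(T − 0)
921.15(45.9 − T) = 5093.0 + 54.648 T
42280.8 − 5093.0 = 975.798 T
T = 37187.8 / 975.798 = 38.11 °C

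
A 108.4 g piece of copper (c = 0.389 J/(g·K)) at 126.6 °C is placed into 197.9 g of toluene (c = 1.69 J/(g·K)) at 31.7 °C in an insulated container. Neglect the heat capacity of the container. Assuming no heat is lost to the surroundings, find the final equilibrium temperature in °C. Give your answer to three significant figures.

Heat lost by copper = heat gained by toluene.
(108.4)(0.389)(126.6 − T) = (197.9)(1.69)(T − 31.7)
42.1676 (126.6 − T) = 334.451 (T − 31.7)
5338.4 − 42.1676 T = 334.451 T − 10602
15940.4 = 376.6186 T
T = 42.33 °C

T_f = 42.3 °C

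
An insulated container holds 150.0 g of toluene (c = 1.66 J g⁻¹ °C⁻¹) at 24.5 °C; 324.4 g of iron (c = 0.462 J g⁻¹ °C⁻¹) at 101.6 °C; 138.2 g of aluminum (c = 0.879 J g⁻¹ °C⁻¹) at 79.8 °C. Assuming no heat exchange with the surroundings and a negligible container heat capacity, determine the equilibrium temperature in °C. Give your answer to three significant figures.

Σ mᵢcᵢ(T − Tᵢ) = 0  ⇒  T = Σ mᵢcᵢTᵢ / Σ mᵢcᵢ
Σ mᵢcᵢ = 150.0×1.66 + 324.4×0.462 + 138.2×0.879 = 520.3506
Σ mᵢcᵢTᵢ = 249×24.5 + 149.8728×101.6 + 121.4778×79.8 = 31022
T = 31022 / 520.3506 = 59.62 °C

T_f = 59.6 °C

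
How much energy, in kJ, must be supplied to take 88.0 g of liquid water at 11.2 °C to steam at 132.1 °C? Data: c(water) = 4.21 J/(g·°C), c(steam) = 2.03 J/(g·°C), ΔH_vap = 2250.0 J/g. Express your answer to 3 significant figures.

q = 237 kJ

q1 (heat water 11.2→100.0 °C): 88.0 × 4.21 × 88.8 = 32899 J
q2 (vaporize at 100 °C): 88.0 × 2250.0 = 198000 J
q3 (heat steam 100.0→132.1 °C): 88.0 × 2.03 × 32.1 = 5734 J
Total: 32899 + 198000 + 5734 = 236633 J = 237 kJ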